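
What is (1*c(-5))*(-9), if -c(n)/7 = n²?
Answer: 1575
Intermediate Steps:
c(n) = -7*n²
(1*c(-5))*(-9) = (1*(-7*(-5)²))*(-9) = (1*(-7*25))*(-9) = (1*(-175))*(-9) = -175*(-9) = 1575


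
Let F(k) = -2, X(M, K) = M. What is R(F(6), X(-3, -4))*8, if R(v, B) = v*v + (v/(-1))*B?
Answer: -16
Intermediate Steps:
R(v, B) = v² - B*v (R(v, B) = v² + (v*(-1))*B = v² + (-v)*B = v² - B*v)
R(F(6), X(-3, -4))*8 = -2*(-2 - 1*(-3))*8 = -2*(-2 + 3)*8 = -2*1*8 = -2*8 = -16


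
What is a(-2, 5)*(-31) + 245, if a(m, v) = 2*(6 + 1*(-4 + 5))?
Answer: -189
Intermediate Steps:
a(m, v) = 14 (a(m, v) = 2*(6 + 1*1) = 2*(6 + 1) = 2*7 = 14)
a(-2, 5)*(-31) + 245 = 14*(-31) + 245 = -434 + 245 = -189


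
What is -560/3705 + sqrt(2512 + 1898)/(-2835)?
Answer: -112/741 - sqrt(10)/135 ≈ -0.17457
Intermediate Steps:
-560/3705 + sqrt(2512 + 1898)/(-2835) = -560*1/3705 + sqrt(4410)*(-1/2835) = -112/741 + (21*sqrt(10))*(-1/2835) = -112/741 - sqrt(10)/135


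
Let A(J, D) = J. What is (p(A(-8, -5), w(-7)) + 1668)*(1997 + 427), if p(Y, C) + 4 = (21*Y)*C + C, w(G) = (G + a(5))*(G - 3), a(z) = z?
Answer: -4062624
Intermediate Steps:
w(G) = (-3 + G)*(5 + G) (w(G) = (G + 5)*(G - 3) = (5 + G)*(-3 + G) = (-3 + G)*(5 + G))
p(Y, C) = -4 + C + 21*C*Y (p(Y, C) = -4 + ((21*Y)*C + C) = -4 + (21*C*Y + C) = -4 + (C + 21*C*Y) = -4 + C + 21*C*Y)
(p(A(-8, -5), w(-7)) + 1668)*(1997 + 427) = ((-4 + (-15 + (-7)² + 2*(-7)) + 21*(-15 + (-7)² + 2*(-7))*(-8)) + 1668)*(1997 + 427) = ((-4 + (-15 + 49 - 14) + 21*(-15 + 49 - 14)*(-8)) + 1668)*2424 = ((-4 + 20 + 21*20*(-8)) + 1668)*2424 = ((-4 + 20 - 3360) + 1668)*2424 = (-3344 + 1668)*2424 = -1676*2424 = -4062624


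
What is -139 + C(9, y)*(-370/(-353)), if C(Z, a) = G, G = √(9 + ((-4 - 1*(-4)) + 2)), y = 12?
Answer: -139 + 370*√11/353 ≈ -135.52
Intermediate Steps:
G = √11 (G = √(9 + ((-4 + 4) + 2)) = √(9 + (0 + 2)) = √(9 + 2) = √11 ≈ 3.3166)
C(Z, a) = √11
-139 + C(9, y)*(-370/(-353)) = -139 + √11*(-370/(-353)) = -139 + √11*(-370*(-1/353)) = -139 + √11*(370/353) = -139 + 370*√11/353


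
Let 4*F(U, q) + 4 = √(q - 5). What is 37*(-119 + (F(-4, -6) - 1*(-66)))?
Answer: -1998 + 37*I*√11/4 ≈ -1998.0 + 30.679*I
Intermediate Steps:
F(U, q) = -1 + √(-5 + q)/4 (F(U, q) = -1 + √(q - 5)/4 = -1 + √(-5 + q)/4)
37*(-119 + (F(-4, -6) - 1*(-66))) = 37*(-119 + ((-1 + √(-5 - 6)/4) - 1*(-66))) = 37*(-119 + ((-1 + √(-11)/4) + 66)) = 37*(-119 + ((-1 + (I*√11)/4) + 66)) = 37*(-119 + ((-1 + I*√11/4) + 66)) = 37*(-119 + (65 + I*√11/4)) = 37*(-54 + I*√11/4) = -1998 + 37*I*√11/4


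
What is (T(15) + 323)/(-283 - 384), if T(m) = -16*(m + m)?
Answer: 157/667 ≈ 0.23538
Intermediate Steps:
T(m) = -32*m
(T(15) + 323)/(-283 - 384) = (-32*15 + 323)/(-283 - 384) = (-480 + 323)/(-667) = -1/667*(-157) = 157/667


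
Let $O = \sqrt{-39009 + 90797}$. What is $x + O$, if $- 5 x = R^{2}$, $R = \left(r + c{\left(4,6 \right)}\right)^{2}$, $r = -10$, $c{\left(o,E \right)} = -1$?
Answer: $- \frac{14641}{5} + 22 \sqrt{107} \approx -2700.6$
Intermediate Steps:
$O = 22 \sqrt{107}$ ($O = \sqrt{51788} = 22 \sqrt{107} \approx 227.57$)
$R = 121$ ($R = \left(-10 - 1\right)^{2} = \left(-11\right)^{2} = 121$)
$x = - \frac{14641}{5}$ ($x = - \frac{121^{2}}{5} = \left(- \frac{1}{5}\right) 14641 = - \frac{14641}{5} \approx -2928.2$)
$x + O = - \frac{14641}{5} + 22 \sqrt{107}$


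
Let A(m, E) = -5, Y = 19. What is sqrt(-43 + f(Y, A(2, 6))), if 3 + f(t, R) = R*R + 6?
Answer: I*sqrt(15) ≈ 3.873*I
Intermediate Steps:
f(t, R) = 3 + R**2 (f(t, R) = -3 + (R*R + 6) = -3 + (R**2 + 6) = -3 + (6 + R**2) = 3 + R**2)
sqrt(-43 + f(Y, A(2, 6))) = sqrt(-43 + (3 + (-5)**2)) = sqrt(-43 + (3 + 25)) = sqrt(-43 + 28) = sqrt(-15) = I*sqrt(15)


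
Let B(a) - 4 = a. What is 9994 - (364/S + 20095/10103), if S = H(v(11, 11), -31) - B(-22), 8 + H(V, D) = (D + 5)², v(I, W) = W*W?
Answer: 4946252385/495047 ≈ 9991.5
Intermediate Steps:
v(I, W) = W²
H(V, D) = -8 + (5 + D)² (H(V, D) = -8 + (D + 5)² = -8 + (5 + D)²)
B(a) = 4 + a
S = 686 (S = (-8 + (5 - 31)²) - (4 - 22) = (-8 + (-26)²) - 1*(-18) = (-8 + 676) + 18 = 668 + 18 = 686)
9994 - (364/S + 20095/10103) = 9994 - (364/686 + 20095/10103) = 9994 - (364*(1/686) + 20095*(1/10103)) = 9994 - (26/49 + 20095/10103) = 9994 - 1*1247333/495047 = 9994 - 1247333/495047 = 4946252385/495047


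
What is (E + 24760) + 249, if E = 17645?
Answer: 42654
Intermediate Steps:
(E + 24760) + 249 = (17645 + 24760) + 249 = 42405 + 249 = 42654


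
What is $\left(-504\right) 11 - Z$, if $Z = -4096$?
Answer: $-1448$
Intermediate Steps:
$\left(-504\right) 11 - Z = \left(-504\right) 11 - -4096 = -5544 + 4096 = -1448$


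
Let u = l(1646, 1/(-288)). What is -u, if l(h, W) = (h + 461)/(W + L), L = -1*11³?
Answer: 606816/383329 ≈ 1.5830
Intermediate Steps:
L = -1331 (L = -1*1331 = -1331)
l(h, W) = (461 + h)/(-1331 + W) (l(h, W) = (h + 461)/(W - 1331) = (461 + h)/(-1331 + W))
u = -606816/383329 (u = (461 + 1646)/(-1331 + 1/(-288)) = 2107/(-1331 - 1/288) = 2107/(-383329/288) = -288/383329*2107 = -606816/383329 ≈ -1.5830)
-u = -1*(-606816/383329) = 606816/383329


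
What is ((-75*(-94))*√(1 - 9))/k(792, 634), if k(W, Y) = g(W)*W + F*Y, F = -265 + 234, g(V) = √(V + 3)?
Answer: 2791800*I*√1590/28098791 + 69280350*I*√2/28098791 ≈ 7.4487*I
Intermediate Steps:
g(V) = √(3 + V)
F = -31
k(W, Y) = -31*Y + W*√(3 + W) (k(W, Y) = √(3 + W)*W - 31*Y = W*√(3 + W) - 31*Y = -31*Y + W*√(3 + W))
((-75*(-94))*√(1 - 9))/k(792, 634) = ((-75*(-94))*√(1 - 9))/(-31*634 + 792*√(3 + 792)) = (7050*√(-8))/(-19654 + 792*√795) = (7050*(2*I*√2))/(-19654 + 792*√795) = (14100*I*√2)/(-19654 + 792*√795) = 14100*I*√2/(-19654 + 792*√795)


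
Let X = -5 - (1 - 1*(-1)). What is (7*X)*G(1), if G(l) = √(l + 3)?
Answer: -98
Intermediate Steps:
G(l) = √(3 + l)
X = -7 (X = -5 - (1 + 1) = -5 - 1*2 = -5 - 2 = -7)
(7*X)*G(1) = (7*(-7))*√(3 + 1) = -49*√4 = -49*2 = -98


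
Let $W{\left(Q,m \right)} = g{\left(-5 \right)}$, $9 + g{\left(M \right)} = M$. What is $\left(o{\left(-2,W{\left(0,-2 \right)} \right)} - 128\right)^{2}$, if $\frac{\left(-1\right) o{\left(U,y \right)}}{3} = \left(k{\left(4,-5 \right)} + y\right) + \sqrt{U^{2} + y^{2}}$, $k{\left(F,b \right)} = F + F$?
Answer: $13900 + 6600 \sqrt{2} \approx 23234.0$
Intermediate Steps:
$g{\left(M \right)} = -9 + M$
$k{\left(F,b \right)} = 2 F$
$W{\left(Q,m \right)} = -14$ ($W{\left(Q,m \right)} = -9 - 5 = -14$)
$o{\left(U,y \right)} = -24 - 3 y - 3 \sqrt{U^{2} + y^{2}}$ ($o{\left(U,y \right)} = - 3 \left(\left(2 \cdot 4 + y\right) + \sqrt{U^{2} + y^{2}}\right) = - 3 \left(\left(8 + y\right) + \sqrt{U^{2} + y^{2}}\right) = - 3 \left(8 + y + \sqrt{U^{2} + y^{2}}\right) = -24 - 3 y - 3 \sqrt{U^{2} + y^{2}}$)
$\left(o{\left(-2,W{\left(0,-2 \right)} \right)} - 128\right)^{2} = \left(\left(-24 - -42 - 3 \sqrt{\left(-2\right)^{2} + \left(-14\right)^{2}}\right) - 128\right)^{2} = \left(\left(-24 + 42 - 3 \sqrt{4 + 196}\right) - 128\right)^{2} = \left(\left(-24 + 42 - 3 \sqrt{200}\right) - 128\right)^{2} = \left(\left(-24 + 42 - 3 \cdot 10 \sqrt{2}\right) - 128\right)^{2} = \left(\left(-24 + 42 - 30 \sqrt{2}\right) - 128\right)^{2} = \left(\left(18 - 30 \sqrt{2}\right) - 128\right)^{2} = \left(-110 - 30 \sqrt{2}\right)^{2}$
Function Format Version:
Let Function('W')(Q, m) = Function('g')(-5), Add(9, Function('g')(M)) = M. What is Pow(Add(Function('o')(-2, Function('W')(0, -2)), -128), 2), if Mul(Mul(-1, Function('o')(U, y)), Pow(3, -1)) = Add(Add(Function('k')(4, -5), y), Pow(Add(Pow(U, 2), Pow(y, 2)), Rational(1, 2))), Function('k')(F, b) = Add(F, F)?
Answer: Add(13900, Mul(6600, Pow(2, Rational(1, 2)))) ≈ 23234.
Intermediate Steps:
Function('g')(M) = Add(-9, M)
Function('k')(F, b) = Mul(2, F)
Function('W')(Q, m) = -14 (Function('W')(Q, m) = Add(-9, -5) = -14)
Function('o')(U, y) = Add(-24, Mul(-3, y), Mul(-3, Pow(Add(Pow(U, 2), Pow(y, 2)), Rational(1, 2)))) (Function('o')(U, y) = Mul(-3, Add(Add(Mul(2, 4), y), Pow(Add(Pow(U, 2), Pow(y, 2)), Rational(1, 2)))) = Mul(-3, Add(Add(8, y), Pow(Add(Pow(U, 2), Pow(y, 2)), Rational(1, 2)))) = Mul(-3, Add(8, y, Pow(Add(Pow(U, 2), Pow(y, 2)), Rational(1, 2)))) = Add(-24, Mul(-3, y), Mul(-3, Pow(Add(Pow(U, 2), Pow(y, 2)), Rational(1, 2)))))
Pow(Add(Function('o')(-2, Function('W')(0, -2)), -128), 2) = Pow(Add(Add(-24, Mul(-3, -14), Mul(-3, Pow(Add(Pow(-2, 2), Pow(-14, 2)), Rational(1, 2)))), -128), 2) = Pow(Add(Add(-24, 42, Mul(-3, Pow(Add(4, 196), Rational(1, 2)))), -128), 2) = Pow(Add(Add(-24, 42, Mul(-3, Pow(200, Rational(1, 2)))), -128), 2) = Pow(Add(Add(-24, 42, Mul(-3, Mul(10, Pow(2, Rational(1, 2))))), -128), 2) = Pow(Add(Add(-24, 42, Mul(-30, Pow(2, Rational(1, 2)))), -128), 2) = Pow(Add(Add(18, Mul(-30, Pow(2, Rational(1, 2)))), -128), 2) = Pow(Add(-110, Mul(-30, Pow(2, Rational(1, 2)))), 2)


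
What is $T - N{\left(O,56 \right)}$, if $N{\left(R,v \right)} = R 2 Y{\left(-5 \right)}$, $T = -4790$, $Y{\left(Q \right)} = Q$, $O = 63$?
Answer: $-4160$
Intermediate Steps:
$N{\left(R,v \right)} = - 10 R$ ($N{\left(R,v \right)} = R 2 \left(-5\right) = 2 R \left(-5\right) = - 10 R$)
$T - N{\left(O,56 \right)} = -4790 - \left(-10\right) 63 = -4790 - -630 = -4790 + 630 = -4160$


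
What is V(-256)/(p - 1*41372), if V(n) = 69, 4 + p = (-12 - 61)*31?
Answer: -69/43639 ≈ -0.0015812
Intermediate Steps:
p = -2267 (p = -4 + (-12 - 61)*31 = -4 - 73*31 = -4 - 2263 = -2267)
V(-256)/(p - 1*41372) = 69/(-2267 - 1*41372) = 69/(-2267 - 41372) = 69/(-43639) = 69*(-1/43639) = -69/43639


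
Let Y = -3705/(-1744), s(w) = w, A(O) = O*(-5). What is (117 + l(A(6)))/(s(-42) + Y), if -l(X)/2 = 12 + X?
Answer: -29648/7727 ≈ -3.8369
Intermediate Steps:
A(O) = -5*O
Y = 3705/1744 (Y = -3705*(-1/1744) = 3705/1744 ≈ 2.1244)
l(X) = -24 - 2*X (l(X) = -2*(12 + X) = -24 - 2*X)
(117 + l(A(6)))/(s(-42) + Y) = (117 + (-24 - (-10)*6))/(-42 + 3705/1744) = (117 + (-24 - 2*(-30)))/(-69543/1744) = (117 + (-24 + 60))*(-1744/69543) = (117 + 36)*(-1744/69543) = 153*(-1744/69543) = -29648/7727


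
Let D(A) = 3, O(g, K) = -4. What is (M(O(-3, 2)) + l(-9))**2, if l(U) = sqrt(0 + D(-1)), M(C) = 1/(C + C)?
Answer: 193/64 - sqrt(3)/4 ≈ 2.5826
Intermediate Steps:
M(C) = 1/(2*C)
l(U) = sqrt(3) (l(U) = sqrt(0 + 3) = sqrt(3))
(M(O(-3, 2)) + l(-9))**2 = ((1/2)/(-4) + sqrt(3))**2 = ((1/2)*(-1/4) + sqrt(3))**2 = (-1/8 + sqrt(3))**2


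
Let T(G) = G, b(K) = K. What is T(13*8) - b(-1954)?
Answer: 2058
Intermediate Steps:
T(13*8) - b(-1954) = 13*8 - 1*(-1954) = 104 + 1954 = 2058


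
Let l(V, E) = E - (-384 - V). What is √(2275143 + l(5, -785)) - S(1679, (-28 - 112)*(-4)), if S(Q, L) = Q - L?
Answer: -1119 + √2274747 ≈ 389.23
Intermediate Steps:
l(V, E) = 384 + E + V (l(V, E) = E + (384 + V) = 384 + E + V)
√(2275143 + l(5, -785)) - S(1679, (-28 - 112)*(-4)) = √(2275143 + (384 - 785 + 5)) - (1679 - (-28 - 112)*(-4)) = √(2275143 - 396) - (1679 - (-140)*(-4)) = √2274747 - (1679 - 1*560) = √2274747 - (1679 - 560) = √2274747 - 1*1119 = √2274747 - 1119 = -1119 + √2274747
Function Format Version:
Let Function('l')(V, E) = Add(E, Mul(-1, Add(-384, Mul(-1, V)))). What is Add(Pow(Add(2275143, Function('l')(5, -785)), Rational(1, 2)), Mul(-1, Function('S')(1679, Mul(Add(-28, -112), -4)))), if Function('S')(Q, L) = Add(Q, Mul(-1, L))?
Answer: Add(-1119, Pow(2274747, Rational(1, 2))) ≈ 389.23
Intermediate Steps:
Function('l')(V, E) = Add(384, E, V) (Function('l')(V, E) = Add(E, Add(384, V)) = Add(384, E, V))
Add(Pow(Add(2275143, Function('l')(5, -785)), Rational(1, 2)), Mul(-1, Function('S')(1679, Mul(Add(-28, -112), -4)))) = Add(Pow(Add(2275143, Add(384, -785, 5)), Rational(1, 2)), Mul(-1, Add(1679, Mul(-1, Mul(Add(-28, -112), -4))))) = Add(Pow(Add(2275143, -396), Rational(1, 2)), Mul(-1, Add(1679, Mul(-1, Mul(-140, -4))))) = Add(Pow(2274747, Rational(1, 2)), Mul(-1, Add(1679, Mul(-1, 560)))) = Add(Pow(2274747, Rational(1, 2)), Mul(-1, Add(1679, -560))) = Add(Pow(2274747, Rational(1, 2)), Mul(-1, 1119)) = Add(Pow(2274747, Rational(1, 2)), -1119) = Add(-1119, Pow(2274747, Rational(1, 2)))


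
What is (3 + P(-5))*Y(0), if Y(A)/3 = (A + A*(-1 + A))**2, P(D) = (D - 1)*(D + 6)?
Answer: 0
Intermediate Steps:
P(D) = (-1 + D)*(6 + D)
Y(A) = 3*(A + A*(-1 + A))**2
(3 + P(-5))*Y(0) = (3 + (-6 + (-5)**2 + 5*(-5)))*(3*0**4) = (3 + (-6 + 25 - 25))*(3*0) = (3 - 6)*0 = -3*0 = 0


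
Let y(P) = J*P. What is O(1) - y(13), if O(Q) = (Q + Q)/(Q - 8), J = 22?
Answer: -2004/7 ≈ -286.29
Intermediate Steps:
O(Q) = 2*Q/(-8 + Q) (O(Q) = (2*Q)/(-8 + Q) = 2*Q/(-8 + Q))
y(P) = 22*P
O(1) - y(13) = 2*1/(-8 + 1) - 22*13 = 2*1/(-7) - 1*286 = 2*1*(-⅐) - 286 = -2/7 - 286 = -2004/7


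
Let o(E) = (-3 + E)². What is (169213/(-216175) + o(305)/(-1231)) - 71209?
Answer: -18969452788728/266111425 ≈ -71284.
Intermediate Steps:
(169213/(-216175) + o(305)/(-1231)) - 71209 = (169213/(-216175) + (-3 + 305)²/(-1231)) - 71209 = (169213*(-1/216175) + 302²*(-1/1231)) - 71209 = (-169213/216175 + 91204*(-1/1231)) - 71209 = (-169213/216175 - 91204/1231) - 71209 = -19924325903/266111425 - 71209 = -18969452788728/266111425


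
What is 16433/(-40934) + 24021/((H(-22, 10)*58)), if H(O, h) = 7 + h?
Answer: 14221657/593543 ≈ 23.961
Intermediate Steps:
16433/(-40934) + 24021/((H(-22, 10)*58)) = 16433/(-40934) + 24021/(((7 + 10)*58)) = 16433*(-1/40934) + 24021/((17*58)) = -16433/40934 + 24021/986 = -16433/40934 + 24021*(1/986) = -16433/40934 + 1413/58 = 14221657/593543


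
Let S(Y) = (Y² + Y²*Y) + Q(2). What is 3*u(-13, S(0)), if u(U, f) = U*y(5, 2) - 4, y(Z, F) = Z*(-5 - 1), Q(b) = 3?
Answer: 1158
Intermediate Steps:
y(Z, F) = -6*Z (y(Z, F) = Z*(-6) = -6*Z)
S(Y) = 3 + Y² + Y³ (S(Y) = (Y² + Y²*Y) + 3 = (Y² + Y³) + 3 = 3 + Y² + Y³)
u(U, f) = -4 - 30*U (u(U, f) = U*(-6*5) - 4 = U*(-30) - 4 = -30*U - 4 = -4 - 30*U)
3*u(-13, S(0)) = 3*(-4 - 30*(-13)) = 3*(-4 + 390) = 3*386 = 1158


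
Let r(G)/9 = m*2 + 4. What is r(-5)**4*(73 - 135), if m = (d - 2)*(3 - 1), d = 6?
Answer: -65085120000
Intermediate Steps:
m = 8 (m = (6 - 2)*(3 - 1) = 4*2 = 8)
r(G) = 180 (r(G) = 9*(8*2 + 4) = 9*(16 + 4) = 9*20 = 180)
r(-5)**4*(73 - 135) = 180**4*(73 - 135) = 1049760000*(-62) = -65085120000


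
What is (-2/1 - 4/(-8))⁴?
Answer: 81/16 ≈ 5.0625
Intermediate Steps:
(-2/1 - 4/(-8))⁴ = (-2*1 - 4*(-⅛))⁴ = (-2 + ½)⁴ = (-3/2)⁴ = 81/16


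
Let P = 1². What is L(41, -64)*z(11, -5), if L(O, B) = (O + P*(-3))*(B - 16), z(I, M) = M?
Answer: 15200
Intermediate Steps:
P = 1
L(O, B) = (-16 + B)*(-3 + O) (L(O, B) = (O + 1*(-3))*(B - 16) = (O - 3)*(-16 + B) = (-3 + O)*(-16 + B) = (-16 + B)*(-3 + O))
L(41, -64)*z(11, -5) = (48 - 16*41 - 3*(-64) - 64*41)*(-5) = (48 - 656 + 192 - 2624)*(-5) = -3040*(-5) = 15200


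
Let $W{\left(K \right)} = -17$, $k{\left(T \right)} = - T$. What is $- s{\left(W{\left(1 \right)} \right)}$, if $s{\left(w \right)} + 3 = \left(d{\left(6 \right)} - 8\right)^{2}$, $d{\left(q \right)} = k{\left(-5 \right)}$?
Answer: $-6$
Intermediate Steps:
$d{\left(q \right)} = 5$ ($d{\left(q \right)} = \left(-1\right) \left(-5\right) = 5$)
$s{\left(w \right)} = 6$ ($s{\left(w \right)} = -3 + \left(5 - 8\right)^{2} = -3 + \left(-3\right)^{2} = -3 + 9 = 6$)
$- s{\left(W{\left(1 \right)} \right)} = \left(-1\right) 6 = -6$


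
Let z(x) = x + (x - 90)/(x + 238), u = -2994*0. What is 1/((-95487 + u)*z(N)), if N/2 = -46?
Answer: 73/649980009 ≈ 1.1231e-7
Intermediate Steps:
u = 0
N = -92 (N = 2*(-46) = -92)
z(x) = x + (-90 + x)/(238 + x)
1/((-95487 + u)*z(N)) = 1/((-95487 + 0)*(((-90 + (-92)² + 239*(-92))/(238 - 92)))) = 1/((-95487)*(((-90 + 8464 - 21988)/146))) = -1/(95487*((1/146)*(-13614))) = -1/(95487*(-6807/73)) = -1/95487*(-73/6807) = 73/649980009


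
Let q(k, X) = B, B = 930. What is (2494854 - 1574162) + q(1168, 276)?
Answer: 921622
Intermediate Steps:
q(k, X) = 930
(2494854 - 1574162) + q(1168, 276) = (2494854 - 1574162) + 930 = 920692 + 930 = 921622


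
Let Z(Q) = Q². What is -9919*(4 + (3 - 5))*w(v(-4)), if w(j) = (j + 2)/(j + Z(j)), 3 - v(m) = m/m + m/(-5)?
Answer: -793520/33 ≈ -24046.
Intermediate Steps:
v(m) = 2 + m/5 (v(m) = 3 - (m/m + m/(-5)) = 3 - (1 + m*(-⅕)) = 3 - (1 - m/5) = 3 + (-1 + m/5) = 2 + m/5)
w(j) = (2 + j)/(j + j²) (w(j) = (j + 2)/(j + j²) = (2 + j)/(j + j²))
-9919*(4 + (3 - 5))*w(v(-4)) = -9919*(4 + (3 - 5))*(2 + (2 + (⅕)*(-4)))/((2 + (⅕)*(-4))*(1 + (2 + (⅕)*(-4)))) = -9919*(4 - 2)*(2 + (2 - ⅘))/((2 - ⅘)*(1 + (2 - ⅘))) = -19838*(2 + 6/5)/((6/5)*(1 + 6/5)) = -19838*(⅚)*(16/5)/(11/5) = -19838*(⅚)*(5/11)*(16/5) = -19838*40/33 = -9919*80/33 = -793520/33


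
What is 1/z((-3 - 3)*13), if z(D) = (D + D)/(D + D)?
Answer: 1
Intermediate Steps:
z(D) = 1 (z(D) = (2*D)/((2*D)) = (2*D)*(1/(2*D)) = 1)
1/z((-3 - 3)*13) = 1/1 = 1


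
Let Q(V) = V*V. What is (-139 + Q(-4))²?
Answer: 15129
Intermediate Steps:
Q(V) = V²
(-139 + Q(-4))² = (-139 + (-4)²)² = (-139 + 16)² = (-123)² = 15129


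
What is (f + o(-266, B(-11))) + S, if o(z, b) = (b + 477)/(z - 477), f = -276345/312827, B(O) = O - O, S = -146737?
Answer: -34106503098571/232430461 ≈ -1.4674e+5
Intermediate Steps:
B(O) = 0
f = -276345/312827 (f = -276345*1/312827 = -276345/312827 ≈ -0.88338)
o(z, b) = (477 + b)/(-477 + z)
(f + o(-266, B(-11))) + S = (-276345/312827 + (477 + 0)/(-477 - 266)) - 146737 = (-276345/312827 + 477/(-743)) - 146737 = (-276345/312827 - 1/743*477) - 146737 = (-276345/312827 - 477/743) - 146737 = -354542814/232430461 - 146737 = -34106503098571/232430461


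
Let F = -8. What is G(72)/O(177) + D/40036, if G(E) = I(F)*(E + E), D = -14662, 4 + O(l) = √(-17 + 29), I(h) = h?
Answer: 23053405/20018 + 576*√3 ≈ 2149.3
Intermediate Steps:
O(l) = -4 + 2*√3 (O(l) = -4 + √(-17 + 29) = -4 + √12 = -4 + 2*√3)
G(E) = -16*E (G(E) = -8*(E + E) = -16*E)
G(72)/O(177) + D/40036 = (-16*72)/(-4 + 2*√3) - 14662/40036 = -1152/(-4 + 2*√3) - 14662*1/40036 = -1152/(-4 + 2*√3) - 7331/20018 = -7331/20018 - 1152/(-4 + 2*√3)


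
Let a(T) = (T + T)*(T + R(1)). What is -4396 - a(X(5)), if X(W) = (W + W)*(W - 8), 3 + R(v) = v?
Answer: -6316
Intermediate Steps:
R(v) = -3 + v
X(W) = 2*W*(-8 + W) (X(W) = (2*W)*(-8 + W) = 2*W*(-8 + W))
a(T) = 2*T*(-2 + T) (a(T) = (T + T)*(T + (-3 + 1)) = (2*T)*(T - 2) = (2*T)*(-2 + T) = 2*T*(-2 + T))
-4396 - a(X(5)) = -4396 - 2*2*5*(-8 + 5)*(-2 + 2*5*(-8 + 5)) = -4396 - 2*2*5*(-3)*(-2 + 2*5*(-3)) = -4396 - 2*(-30)*(-2 - 30) = -4396 - 2*(-30)*(-32) = -4396 - 1*1920 = -4396 - 1920 = -6316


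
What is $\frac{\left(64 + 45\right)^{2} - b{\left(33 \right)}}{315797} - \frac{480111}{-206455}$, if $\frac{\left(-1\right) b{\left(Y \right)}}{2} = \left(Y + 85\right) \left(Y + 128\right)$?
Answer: $\frac{161914969502}{65197869635} \approx 2.4834$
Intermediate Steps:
$b{\left(Y \right)} = - 2 \left(85 + Y\right) \left(128 + Y\right)$ ($b{\left(Y \right)} = - 2 \left(Y + 85\right) \left(Y + 128\right) = - 2 \left(85 + Y\right) \left(128 + Y\right)$)
$\frac{\left(64 + 45\right)^{2} - b{\left(33 \right)}}{315797} - \frac{480111}{-206455} = \frac{\left(64 + 45\right)^{2} - \left(-21760 - 14058 - 2 \cdot 33^{2}\right)}{315797} - \frac{480111}{-206455} = \left(109^{2} - \left(-21760 - 14058 - 2178\right)\right) \frac{1}{315797} - - \frac{480111}{206455} = \left(11881 - \left(-21760 - 14058 - 2178\right)\right) \frac{1}{315797} + \frac{480111}{206455} = \left(11881 - -37996\right) \frac{1}{315797} + \frac{480111}{206455} = \left(11881 + 37996\right) \frac{1}{315797} + \frac{480111}{206455} = 49877 \cdot \frac{1}{315797} + \frac{480111}{206455} = \frac{49877}{315797} + \frac{480111}{206455} = \frac{161914969502}{65197869635}$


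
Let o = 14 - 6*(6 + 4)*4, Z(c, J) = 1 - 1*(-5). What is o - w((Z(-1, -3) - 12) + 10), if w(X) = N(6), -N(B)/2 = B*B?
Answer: -154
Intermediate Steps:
Z(c, J) = 6 (Z(c, J) = 1 + 5 = 6)
N(B) = -2*B² (N(B) = -2*B*B = -2*B²)
w(X) = -72 (w(X) = -2*6² = -2*36 = -72)
o = -226 (o = 14 - 60*4 = 14 - 6*40 = 14 - 240 = -226)
o - w((Z(-1, -3) - 12) + 10) = -226 - 1*(-72) = -226 + 72 = -154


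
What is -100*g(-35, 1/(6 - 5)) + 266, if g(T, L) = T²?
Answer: -122234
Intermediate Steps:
-100*g(-35, 1/(6 - 5)) + 266 = -100*(-35)² + 266 = -100*1225 + 266 = -122500 + 266 = -122234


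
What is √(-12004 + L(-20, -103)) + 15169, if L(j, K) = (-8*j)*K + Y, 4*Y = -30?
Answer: 15169 + I*√113966/2 ≈ 15169.0 + 168.79*I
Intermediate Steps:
Y = -15/2 (Y = (¼)*(-30) = -15/2 ≈ -7.5000)
L(j, K) = -15/2 - 8*K*j (L(j, K) = (-8*j)*K - 15/2 = -8*K*j - 15/2 = -15/2 - 8*K*j)
√(-12004 + L(-20, -103)) + 15169 = √(-12004 + (-15/2 - 8*(-103)*(-20))) + 15169 = √(-12004 + (-15/2 - 16480)) + 15169 = √(-12004 - 32975/2) + 15169 = √(-56983/2) + 15169 = I*√113966/2 + 15169 = 15169 + I*√113966/2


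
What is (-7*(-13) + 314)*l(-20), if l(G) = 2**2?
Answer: 1620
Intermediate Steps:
l(G) = 4
(-7*(-13) + 314)*l(-20) = (-7*(-13) + 314)*4 = (91 + 314)*4 = 405*4 = 1620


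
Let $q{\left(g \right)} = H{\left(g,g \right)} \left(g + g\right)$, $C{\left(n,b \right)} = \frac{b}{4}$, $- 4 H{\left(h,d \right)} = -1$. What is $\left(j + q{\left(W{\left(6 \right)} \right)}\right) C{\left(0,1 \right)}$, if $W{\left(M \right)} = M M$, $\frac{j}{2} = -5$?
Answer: $2$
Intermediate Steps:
$j = -10$ ($j = 2 \left(-5\right) = -10$)
$W{\left(M \right)} = M^{2}$
$H{\left(h,d \right)} = \frac{1}{4}$ ($H{\left(h,d \right)} = \left(- \frac{1}{4}\right) \left(-1\right) = \frac{1}{4}$)
$C{\left(n,b \right)} = \frac{b}{4}$ ($C{\left(n,b \right)} = b \frac{1}{4} = \frac{b}{4}$)
$q{\left(g \right)} = \frac{g}{2}$ ($q{\left(g \right)} = \frac{g + g}{4} = \frac{2 g}{4} = \frac{g}{2}$)
$\left(j + q{\left(W{\left(6 \right)} \right)}\right) C{\left(0,1 \right)} = \left(-10 + \frac{6^{2}}{2}\right) \frac{1}{4} \cdot 1 = \left(-10 + \frac{1}{2} \cdot 36\right) \frac{1}{4} = \left(-10 + 18\right) \frac{1}{4} = 8 \cdot \frac{1}{4} = 2$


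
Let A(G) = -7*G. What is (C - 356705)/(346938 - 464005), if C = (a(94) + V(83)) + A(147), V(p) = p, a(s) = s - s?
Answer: 357651/117067 ≈ 3.0551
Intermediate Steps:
a(s) = 0
C = -946 (C = (0 + 83) - 7*147 = 83 - 1029 = -946)
(C - 356705)/(346938 - 464005) = (-946 - 356705)/(346938 - 464005) = -357651/(-117067) = -357651*(-1/117067) = 357651/117067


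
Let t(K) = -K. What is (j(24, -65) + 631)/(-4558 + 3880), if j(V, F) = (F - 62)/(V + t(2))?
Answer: -4585/4972 ≈ -0.92216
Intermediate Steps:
j(V, F) = (-62 + F)/(-2 + V) (j(V, F) = (F - 62)/(V - 1*2) = (-62 + F)/(V - 2) = (-62 + F)/(-2 + V))
(j(24, -65) + 631)/(-4558 + 3880) = ((-62 - 65)/(-2 + 24) + 631)/(-4558 + 3880) = (-127/22 + 631)/(-678) = ((1/22)*(-127) + 631)*(-1/678) = (-127/22 + 631)*(-1/678) = (13755/22)*(-1/678) = -4585/4972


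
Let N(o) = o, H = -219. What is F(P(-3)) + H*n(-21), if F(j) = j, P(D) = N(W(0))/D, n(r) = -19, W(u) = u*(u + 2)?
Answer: 4161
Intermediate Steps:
W(u) = u*(2 + u)
P(D) = 0 (P(D) = (0*(2 + 0))/D = (0*2)/D = 0/D = 0)
F(P(-3)) + H*n(-21) = 0 - 219*(-19) = 0 + 4161 = 4161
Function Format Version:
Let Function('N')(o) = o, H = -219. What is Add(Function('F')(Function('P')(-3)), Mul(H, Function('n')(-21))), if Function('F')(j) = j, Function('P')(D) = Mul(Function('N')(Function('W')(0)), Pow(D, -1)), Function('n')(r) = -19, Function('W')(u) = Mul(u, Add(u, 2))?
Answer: 4161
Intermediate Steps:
Function('W')(u) = Mul(u, Add(2, u))
Function('P')(D) = 0 (Function('P')(D) = Mul(Mul(0, Add(2, 0)), Pow(D, -1)) = Mul(Mul(0, 2), Pow(D, -1)) = Mul(0, Pow(D, -1)) = 0)
Add(Function('F')(Function('P')(-3)), Mul(H, Function('n')(-21))) = Add(0, Mul(-219, -19)) = Add(0, 4161) = 4161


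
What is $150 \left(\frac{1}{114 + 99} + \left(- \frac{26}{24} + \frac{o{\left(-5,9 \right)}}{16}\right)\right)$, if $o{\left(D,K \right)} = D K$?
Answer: $- \frac{331525}{568} \approx -583.67$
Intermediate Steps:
$150 \left(\frac{1}{114 + 99} + \left(- \frac{26}{24} + \frac{o{\left(-5,9 \right)}}{16}\right)\right) = 150 \left(\frac{1}{114 + 99} + \left(- \frac{26}{24} + \frac{\left(-5\right) 9}{16}\right)\right) = 150 \left(\frac{1}{213} - \frac{187}{48}\right) = 150 \left(- \frac{13261}{3408}\right) = - \frac{331525}{568}$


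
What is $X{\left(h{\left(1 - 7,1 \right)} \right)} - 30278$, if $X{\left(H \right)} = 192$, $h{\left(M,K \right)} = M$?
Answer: $-30086$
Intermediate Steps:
$X{\left(h{\left(1 - 7,1 \right)} \right)} - 30278 = 192 - 30278 = -30086$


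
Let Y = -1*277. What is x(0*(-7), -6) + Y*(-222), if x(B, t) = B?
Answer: 61494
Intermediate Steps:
Y = -277
x(0*(-7), -6) + Y*(-222) = 0*(-7) - 277*(-222) = 0 + 61494 = 61494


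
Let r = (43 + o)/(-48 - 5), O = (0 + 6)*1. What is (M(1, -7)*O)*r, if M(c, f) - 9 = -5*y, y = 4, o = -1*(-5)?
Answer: 3168/53 ≈ 59.774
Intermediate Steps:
o = 5
O = 6 (O = 6*1 = 6)
M(c, f) = -11 (M(c, f) = 9 - 5*4 = 9 - 20 = -11)
r = -48/53 (r = (43 + 5)/(-48 - 5) = 48/(-53) = 48*(-1/53) = -48/53 ≈ -0.90566)
(M(1, -7)*O)*r = -11*6*(-48/53) = -66*(-48/53) = 3168/53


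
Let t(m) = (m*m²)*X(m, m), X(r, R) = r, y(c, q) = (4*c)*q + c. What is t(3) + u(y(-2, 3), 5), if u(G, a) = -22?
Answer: 59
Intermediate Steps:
y(c, q) = c + 4*c*q (y(c, q) = 4*c*q + c = c + 4*c*q)
t(m) = m⁴ (t(m) = (m*m²)*m = m³*m = m⁴)
t(3) + u(y(-2, 3), 5) = 3⁴ - 22 = 81 - 22 = 59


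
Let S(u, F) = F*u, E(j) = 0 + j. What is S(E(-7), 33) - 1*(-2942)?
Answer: 2711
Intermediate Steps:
E(j) = j
S(E(-7), 33) - 1*(-2942) = 33*(-7) - 1*(-2942) = -231 + 2942 = 2711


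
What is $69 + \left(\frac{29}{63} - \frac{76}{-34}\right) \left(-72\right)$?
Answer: $- \frac{14885}{119} \approx -125.08$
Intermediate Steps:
$69 + \left(\frac{29}{63} - \frac{76}{-34}\right) \left(-72\right) = 69 + \left(29 \cdot \frac{1}{63} - - \frac{38}{17}\right) \left(-72\right) = 69 + \left(\frac{29}{63} + \frac{38}{17}\right) \left(-72\right) = 69 + \frac{2887}{1071} \left(-72\right) = 69 - \frac{23096}{119} = - \frac{14885}{119}$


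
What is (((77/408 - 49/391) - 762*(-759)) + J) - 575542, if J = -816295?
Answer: -449040373/552 ≈ -8.1348e+5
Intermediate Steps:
(((77/408 - 49/391) - 762*(-759)) + J) - 575542 = (((77/408 - 49/391) - 762*(-759)) - 816295) - 575542 = (((77*(1/408) - 49*1/391) + 578358) - 816295) - 575542 = (((77/408 - 49/391) + 578358) - 816295) - 575542 = ((35/552 + 578358) - 816295) - 575542 = (319253651/552 - 816295) - 575542 = -131341189/552 - 575542 = -449040373/552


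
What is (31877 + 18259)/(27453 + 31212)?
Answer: 16712/19555 ≈ 0.85462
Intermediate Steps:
(31877 + 18259)/(27453 + 31212) = 50136/58665 = 50136*(1/58665) = 16712/19555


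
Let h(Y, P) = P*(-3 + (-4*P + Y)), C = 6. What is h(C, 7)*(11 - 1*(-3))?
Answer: -2450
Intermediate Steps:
h(Y, P) = P*(-3 + Y - 4*P) (h(Y, P) = P*(-3 + (Y - 4*P)) = P*(-3 + Y - 4*P))
h(C, 7)*(11 - 1*(-3)) = (7*(-3 + 6 - 4*7))*(11 - 1*(-3)) = (7*(-3 + 6 - 28))*(11 + 3) = (7*(-25))*14 = -175*14 = -2450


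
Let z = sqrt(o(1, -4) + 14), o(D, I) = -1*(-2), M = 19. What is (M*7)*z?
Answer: 532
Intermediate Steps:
o(D, I) = 2
z = 4 (z = sqrt(2 + 14) = sqrt(16) = 4)
(M*7)*z = (19*7)*4 = 133*4 = 532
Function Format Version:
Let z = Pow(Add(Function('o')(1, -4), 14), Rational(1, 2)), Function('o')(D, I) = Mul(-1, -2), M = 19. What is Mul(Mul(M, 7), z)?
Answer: 532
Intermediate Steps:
Function('o')(D, I) = 2
z = 4 (z = Pow(Add(2, 14), Rational(1, 2)) = Pow(16, Rational(1, 2)) = 4)
Mul(Mul(M, 7), z) = Mul(Mul(19, 7), 4) = Mul(133, 4) = 532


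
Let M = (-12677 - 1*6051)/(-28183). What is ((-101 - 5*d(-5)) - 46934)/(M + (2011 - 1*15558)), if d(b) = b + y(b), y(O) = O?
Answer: 1324178255/381776373 ≈ 3.4685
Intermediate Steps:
d(b) = 2*b (d(b) = b + b = 2*b)
M = 18728/28183 (M = (-12677 - 6051)*(-1/28183) = -18728*(-1/28183) = 18728/28183 ≈ 0.66451)
((-101 - 5*d(-5)) - 46934)/(M + (2011 - 1*15558)) = ((-101 - 10*(-5)) - 46934)/(18728/28183 + (2011 - 1*15558)) = ((-101 - 5*(-10)) - 46934)/(18728/28183 + (2011 - 15558)) = ((-101 + 50) - 46934)/(18728/28183 - 13547) = (-51 - 46934)/(-381776373/28183) = -46985*(-28183/381776373) = 1324178255/381776373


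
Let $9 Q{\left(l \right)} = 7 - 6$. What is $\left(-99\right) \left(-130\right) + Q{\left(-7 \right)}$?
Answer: $\frac{115831}{9} \approx 12870.0$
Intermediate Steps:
$Q{\left(l \right)} = \frac{1}{9}$ ($Q{\left(l \right)} = \frac{7 - 6}{9} = \frac{1}{9} \cdot 1 = \frac{1}{9}$)
$\left(-99\right) \left(-130\right) + Q{\left(-7 \right)} = \left(-99\right) \left(-130\right) + \frac{1}{9} = 12870 + \frac{1}{9} = \frac{115831}{9}$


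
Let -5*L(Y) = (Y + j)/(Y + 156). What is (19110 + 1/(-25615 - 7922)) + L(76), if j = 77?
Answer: 743429668879/38902920 ≈ 19110.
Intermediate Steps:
L(Y) = -(77 + Y)/(5*(156 + Y)) (L(Y) = -(Y + 77)/(5*(Y + 156)) = -(77 + Y)/(5*(156 + Y)))
(19110 + 1/(-25615 - 7922)) + L(76) = (19110 + 1/(-25615 - 7922)) + (-77 - 1*76)/(5*(156 + 76)) = (19110 + 1/(-33537)) + (1/5)*(-77 - 76)/232 = (19110 - 1/33537) + (1/5)*(1/232)*(-153) = 640892069/33537 - 153/1160 = 743429668879/38902920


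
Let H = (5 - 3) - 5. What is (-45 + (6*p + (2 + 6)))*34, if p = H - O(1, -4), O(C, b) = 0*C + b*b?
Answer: -5134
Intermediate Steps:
H = -3 (H = 2 - 5 = -3)
O(C, b) = b**2 (O(C, b) = 0 + b**2 = b**2)
p = -19 (p = -3 - 1*(-4)**2 = -3 - 1*16 = -3 - 16 = -19)
(-45 + (6*p + (2 + 6)))*34 = (-45 + (6*(-19) + (2 + 6)))*34 = (-45 + (-114 + 8))*34 = (-45 - 106)*34 = -151*34 = -5134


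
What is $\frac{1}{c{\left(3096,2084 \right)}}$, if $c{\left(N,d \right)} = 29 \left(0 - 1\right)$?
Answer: $- \frac{1}{29} \approx -0.034483$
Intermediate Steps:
$c{\left(N,d \right)} = -29$ ($c{\left(N,d \right)} = 29 \left(-1\right) = -29$)
$\frac{1}{c{\left(3096,2084 \right)}} = \frac{1}{-29} = - \frac{1}{29}$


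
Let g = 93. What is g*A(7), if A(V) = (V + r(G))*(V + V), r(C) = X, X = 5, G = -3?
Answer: 15624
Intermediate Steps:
r(C) = 5
A(V) = 2*V*(5 + V) (A(V) = (V + 5)*(V + V) = (5 + V)*(2*V) = 2*V*(5 + V))
g*A(7) = 93*(2*7*(5 + 7)) = 93*(2*7*12) = 93*168 = 15624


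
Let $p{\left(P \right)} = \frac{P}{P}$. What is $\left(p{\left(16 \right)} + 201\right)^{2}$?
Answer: $40804$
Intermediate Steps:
$p{\left(P \right)} = 1$
$\left(p{\left(16 \right)} + 201\right)^{2} = \left(1 + 201\right)^{2} = 202^{2} = 40804$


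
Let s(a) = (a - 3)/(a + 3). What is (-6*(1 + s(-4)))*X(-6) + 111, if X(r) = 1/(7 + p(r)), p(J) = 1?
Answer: 105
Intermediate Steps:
s(a) = (-3 + a)/(3 + a)
X(r) = ⅛ (X(r) = 1/(7 + 1) = 1/8 = ⅛)
(-6*(1 + s(-4)))*X(-6) + 111 = -6*(1 + (-3 - 4)/(3 - 4))*(⅛) + 111 = -6*(1 - 7/(-1))*(⅛) + 111 = -6*(1 - 1*(-7))*(⅛) + 111 = -6*(1 + 7)*(⅛) + 111 = -6*8*(⅛) + 111 = -48*⅛ + 111 = -6 + 111 = 105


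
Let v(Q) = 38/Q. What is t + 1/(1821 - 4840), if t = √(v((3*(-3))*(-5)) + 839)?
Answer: -1/3019 + √188965/15 ≈ 28.980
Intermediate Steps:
t = √188965/15 (t = √(38/(((3*(-3))*(-5))) + 839) = √(38/((-9*(-5))) + 839) = √(38/45 + 839) = √(37793/45) = √188965/15 ≈ 28.980)
t + 1/(1821 - 4840) = √188965/15 + 1/(1821 - 4840) = √188965/15 + 1/(-3019) = √188965/15 - 1/3019 = -1/3019 + √188965/15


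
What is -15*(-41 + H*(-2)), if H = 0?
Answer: 615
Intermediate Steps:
-15*(-41 + H*(-2)) = -15*(-41 + 0*(-2)) = -15*(-41 + 0) = -15*(-41) = 615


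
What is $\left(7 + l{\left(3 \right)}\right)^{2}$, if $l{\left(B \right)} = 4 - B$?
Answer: $64$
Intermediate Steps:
$\left(7 + l{\left(3 \right)}\right)^{2} = \left(7 + \left(4 - 3\right)\right)^{2} = \left(7 + 1\right)^{2} = 8^{2} = 64$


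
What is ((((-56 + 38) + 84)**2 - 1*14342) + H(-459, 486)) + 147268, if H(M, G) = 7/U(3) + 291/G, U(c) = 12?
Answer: 44479751/324 ≈ 1.3728e+5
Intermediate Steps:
H(M, G) = 7/12 + 291/G
((((-56 + 38) + 84)**2 - 1*14342) + H(-459, 486)) + 147268 = ((((-56 + 38) + 84)**2 - 1*14342) + (7/12 + 291/486)) + 147268 = (((-18 + 84)**2 - 14342) + (7/12 + 291*(1/486))) + 147268 = ((66**2 - 14342) + (7/12 + 97/162)) + 147268 = ((4356 - 14342) + 383/324) + 147268 = (-9986 + 383/324) + 147268 = -3235081/324 + 147268 = 44479751/324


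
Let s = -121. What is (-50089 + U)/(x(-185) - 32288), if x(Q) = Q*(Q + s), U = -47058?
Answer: -97147/24322 ≈ -3.9942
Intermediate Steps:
x(Q) = Q*(-121 + Q) (x(Q) = Q*(Q - 121) = Q*(-121 + Q))
(-50089 + U)/(x(-185) - 32288) = (-50089 - 47058)/(-185*(-121 - 185) - 32288) = -97147/(-185*(-306) - 32288) = -97147/(56610 - 32288) = -97147/24322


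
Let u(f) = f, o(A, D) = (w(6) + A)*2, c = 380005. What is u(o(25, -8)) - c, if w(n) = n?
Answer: -379943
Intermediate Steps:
o(A, D) = 12 + 2*A (o(A, D) = (6 + A)*2 = 12 + 2*A)
u(o(25, -8)) - c = (12 + 2*25) - 1*380005 = (12 + 50) - 380005 = 62 - 380005 = -379943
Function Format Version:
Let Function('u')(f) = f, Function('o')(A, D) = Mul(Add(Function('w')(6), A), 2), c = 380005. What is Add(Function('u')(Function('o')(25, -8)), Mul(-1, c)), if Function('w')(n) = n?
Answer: -379943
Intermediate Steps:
Function('o')(A, D) = Add(12, Mul(2, A)) (Function('o')(A, D) = Mul(Add(6, A), 2) = Add(12, Mul(2, A)))
Add(Function('u')(Function('o')(25, -8)), Mul(-1, c)) = Add(Add(12, Mul(2, 25)), Mul(-1, 380005)) = Add(Add(12, 50), -380005) = Add(62, -380005) = -379943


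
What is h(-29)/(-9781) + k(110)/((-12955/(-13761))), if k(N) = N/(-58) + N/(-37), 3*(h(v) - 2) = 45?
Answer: -140700438776/27192578683 ≈ -5.1742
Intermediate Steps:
h(v) = 17 (h(v) = 2 + (1/3)*45 = 2 + 15 = 17)
k(N) = -95*N/2146 (k(N) = N*(-1/58) + N*(-1/37) = -N/58 - N/37 = -95*N/2146)
h(-29)/(-9781) + k(110)/((-12955/(-13761))) = 17/(-9781) + (-95/2146*110)/((-12955/(-13761))) = 17*(-1/9781) - 5225/(1073*((-12955*(-1/13761)))) = -17/9781 - 5225/(1073*12955/13761) = -17/9781 - 5225/1073*13761/12955 = -17/9781 - 14380245/2780143 = -140700438776/27192578683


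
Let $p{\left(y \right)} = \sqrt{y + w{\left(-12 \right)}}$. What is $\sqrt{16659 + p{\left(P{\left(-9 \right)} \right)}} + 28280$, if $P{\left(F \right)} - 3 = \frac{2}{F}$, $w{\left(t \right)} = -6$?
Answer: $28280 + \frac{\sqrt{149931 + 3 i \sqrt{29}}}{3} \approx 28409.0 + 0.0069538 i$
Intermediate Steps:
$P{\left(F \right)} = 3 + \frac{2}{F}$
$p{\left(y \right)} = \sqrt{-6 + y}$ ($p{\left(y \right)} = \sqrt{y - 6} = \sqrt{-6 + y}$)
$\sqrt{16659 + p{\left(P{\left(-9 \right)} \right)}} + 28280 = \sqrt{16659 + \sqrt{-6 + \left(3 + \frac{2}{-9}\right)}} + 28280 = \sqrt{16659 + \sqrt{-6 + \left(3 + 2 \left(- \frac{1}{9}\right)\right)}} + 28280 = \sqrt{16659 + \sqrt{-6 + \left(3 - \frac{2}{9}\right)}} + 28280 = \sqrt{16659 + \sqrt{-6 + \frac{25}{9}}} + 28280 = \sqrt{16659 + \sqrt{- \frac{29}{9}}} + 28280 = \sqrt{16659 + \frac{i \sqrt{29}}{3}} + 28280 = 28280 + \sqrt{16659 + \frac{i \sqrt{29}}{3}}$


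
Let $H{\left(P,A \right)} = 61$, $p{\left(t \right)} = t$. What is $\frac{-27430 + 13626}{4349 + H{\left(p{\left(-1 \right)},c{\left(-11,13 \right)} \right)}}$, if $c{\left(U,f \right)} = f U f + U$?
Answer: $- \frac{986}{315} \approx -3.1302$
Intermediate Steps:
$c{\left(U,f \right)} = U + U f^{2}$ ($c{\left(U,f \right)} = U f f + U = U f^{2} + U = U + U f^{2}$)
$\frac{-27430 + 13626}{4349 + H{\left(p{\left(-1 \right)},c{\left(-11,13 \right)} \right)}} = \frac{-27430 + 13626}{4349 + 61} = - \frac{13804}{4410} = \left(-13804\right) \frac{1}{4410} = - \frac{986}{315}$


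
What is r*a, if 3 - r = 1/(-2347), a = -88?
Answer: -619696/2347 ≈ -264.04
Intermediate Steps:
r = 7042/2347 (r = 3 - 1/(-2347) = 3 - 1*(-1/2347) = 3 + 1/2347 = 7042/2347 ≈ 3.0004)
r*a = (7042/2347)*(-88) = -619696/2347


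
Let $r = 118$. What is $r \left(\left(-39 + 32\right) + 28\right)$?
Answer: $2478$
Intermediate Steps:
$r \left(\left(-39 + 32\right) + 28\right) = 118 \left(\left(-39 + 32\right) + 28\right) = 118 \left(-7 + 28\right) = 118 \cdot 21 = 2478$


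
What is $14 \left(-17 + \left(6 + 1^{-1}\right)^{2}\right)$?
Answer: $448$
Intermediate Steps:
$14 \left(-17 + \left(6 + 1^{-1}\right)^{2}\right) = 14 \left(-17 + \left(6 + 1\right)^{2}\right) = 14 \left(-17 + 7^{2}\right) = 14 \left(-17 + 49\right) = 14 \cdot 32 = 448$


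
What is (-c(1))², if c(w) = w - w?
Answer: 0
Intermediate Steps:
c(w) = 0
(-c(1))² = (-1*0)² = 0² = 0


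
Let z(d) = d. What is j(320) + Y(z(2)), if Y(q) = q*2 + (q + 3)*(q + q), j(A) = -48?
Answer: -24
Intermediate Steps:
Y(q) = 2*q + 2*q*(3 + q) (Y(q) = 2*q + (3 + q)*(2*q) = 2*q + 2*q*(3 + q))
j(320) + Y(z(2)) = -48 + 2*2*(4 + 2) = -48 + 2*2*6 = -48 + 24 = -24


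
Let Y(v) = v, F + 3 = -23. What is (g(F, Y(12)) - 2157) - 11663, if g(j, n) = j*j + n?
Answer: -13132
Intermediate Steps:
F = -26 (F = -3 - 23 = -26)
g(j, n) = n + j² (g(j, n) = j² + n = n + j²)
(g(F, Y(12)) - 2157) - 11663 = ((12 + (-26)²) - 2157) - 11663 = ((12 + 676) - 2157) - 11663 = (688 - 2157) - 11663 = -1469 - 11663 = -13132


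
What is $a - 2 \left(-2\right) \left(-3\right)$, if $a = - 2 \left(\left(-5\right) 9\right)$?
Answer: $78$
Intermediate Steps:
$a = 90$ ($a = \left(-2\right) \left(-45\right) = 90$)
$a - 2 \left(-2\right) \left(-3\right) = 90 - 2 \left(-2\right) \left(-3\right) = 90 - \left(-4\right) \left(-3\right) = 90 - 12 = 78$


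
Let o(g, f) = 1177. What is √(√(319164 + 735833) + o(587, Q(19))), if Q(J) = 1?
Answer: √(1177 + √1054997) ≈ 46.948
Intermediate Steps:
√(√(319164 + 735833) + o(587, Q(19))) = √(√(319164 + 735833) + 1177) = √(√1054997 + 1177) = √(1177 + √1054997)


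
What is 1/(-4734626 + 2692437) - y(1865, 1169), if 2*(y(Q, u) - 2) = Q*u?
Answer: -4452357993723/4084378 ≈ -1.0901e+6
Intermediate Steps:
y(Q, u) = 2 + Q*u/2 (y(Q, u) = 2 + (Q*u)/2 = 2 + Q*u/2)
1/(-4734626 + 2692437) - y(1865, 1169) = 1/(-4734626 + 2692437) - (2 + (1/2)*1865*1169) = 1/(-2042189) - (2 + 2180185/2) = -1/2042189 - 1*2180189/2 = -1/2042189 - 2180189/2 = -4452357993723/4084378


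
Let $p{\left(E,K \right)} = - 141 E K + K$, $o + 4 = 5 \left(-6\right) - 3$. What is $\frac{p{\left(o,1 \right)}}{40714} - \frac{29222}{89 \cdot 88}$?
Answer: $- \frac{287219283}{79718012} \approx -3.6029$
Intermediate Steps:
$o = -37$ ($o = -4 + \left(5 \left(-6\right) - 3\right) = -4 - 33 = -37$)
$p{\left(E,K \right)} = K - 141 E K$ ($p{\left(E,K \right)} = - 141 E K + K = K - 141 E K$)
$\frac{p{\left(o,1 \right)}}{40714} - \frac{29222}{89 \cdot 88} = \frac{1 \left(1 - -5217\right)}{40714} - \frac{29222}{89 \cdot 88} = 1 \left(1 + 5217\right) \frac{1}{40714} - \frac{29222}{7832} = 1 \cdot 5218 \cdot \frac{1}{40714} - \frac{14611}{3916} = 5218 \cdot \frac{1}{40714} - \frac{14611}{3916} = \frac{2609}{20357} - \frac{14611}{3916} = - \frac{287219283}{79718012}$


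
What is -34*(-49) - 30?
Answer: 1636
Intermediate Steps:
-34*(-49) - 30 = 1666 - 30 = 1636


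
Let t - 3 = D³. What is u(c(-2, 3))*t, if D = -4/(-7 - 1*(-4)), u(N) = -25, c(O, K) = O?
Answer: -3625/27 ≈ -134.26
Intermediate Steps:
D = 4/3 (D = -4/(-7 + 4) = -4/(-3) = -4*(-⅓) = 4/3 ≈ 1.3333)
t = 145/27 (t = 3 + (4/3)³ = 3 + 64/27 = 145/27 ≈ 5.3704)
u(c(-2, 3))*t = -25*145/27 = -3625/27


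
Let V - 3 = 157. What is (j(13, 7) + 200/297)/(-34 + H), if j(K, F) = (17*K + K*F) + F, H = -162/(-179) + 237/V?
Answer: -2719167520/268908849 ≈ -10.112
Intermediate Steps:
V = 160 (V = 3 + 157 = 160)
H = 68343/28640 (H = -162/(-179) + 237/160 = -162*(-1/179) + 237*(1/160) = 162/179 + 237/160 = 68343/28640 ≈ 2.3863)
j(K, F) = F + 17*K + F*K (j(K, F) = (17*K + F*K) + F = F + 17*K + F*K)
(j(13, 7) + 200/297)/(-34 + H) = ((7 + 17*13 + 7*13) + 200/297)/(-34 + 68343/28640) = ((7 + 221 + 91) + 200*(1/297))/(-905417/28640) = (319 + 200/297)*(-28640/905417) = (94943/297)*(-28640/905417) = -2719167520/268908849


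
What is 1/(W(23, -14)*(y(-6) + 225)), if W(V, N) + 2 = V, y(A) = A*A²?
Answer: 1/189 ≈ 0.0052910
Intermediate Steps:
y(A) = A³
W(V, N) = -2 + V
1/(W(23, -14)*(y(-6) + 225)) = 1/((-2 + 23)*((-6)³ + 225)) = 1/(21*(-216 + 225)) = 1/(21*9) = 1/189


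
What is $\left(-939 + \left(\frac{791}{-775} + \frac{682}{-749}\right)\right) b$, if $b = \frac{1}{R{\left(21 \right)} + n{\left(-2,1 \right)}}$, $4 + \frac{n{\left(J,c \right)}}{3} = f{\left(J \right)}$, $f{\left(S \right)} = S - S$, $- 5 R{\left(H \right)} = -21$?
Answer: $\frac{546187034}{4527705} \approx 120.63$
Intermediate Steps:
$R{\left(H \right)} = \frac{21}{5}$ ($R{\left(H \right)} = \left(- \frac{1}{5}\right) \left(-21\right) = \frac{21}{5}$)
$f{\left(S \right)} = 0$
$n{\left(J,c \right)} = -12$ ($n{\left(J,c \right)} = -12 + 3 \cdot 0 = -12 + 0 = -12$)
$b = - \frac{5}{39}$ ($b = \frac{1}{\frac{21}{5} - 12} = \frac{1}{- \frac{39}{5}} = - \frac{5}{39} \approx -0.12821$)
$\left(-939 + \left(\frac{791}{-775} + \frac{682}{-749}\right)\right) b = \left(-939 + \left(\frac{791}{-775} + \frac{682}{-749}\right)\right) \left(- \frac{5}{39}\right) = \left(-939 + \left(791 \left(- \frac{1}{775}\right) + 682 \left(- \frac{1}{749}\right)\right)\right) \left(- \frac{5}{39}\right) = \left(-939 - \frac{1121009}{580475}\right) \left(- \frac{5}{39}\right) = \left(- \frac{546187034}{580475}\right) \left(- \frac{5}{39}\right) = \frac{546187034}{4527705}$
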